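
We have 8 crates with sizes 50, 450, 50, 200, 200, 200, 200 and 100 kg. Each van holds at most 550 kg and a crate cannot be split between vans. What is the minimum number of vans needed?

3

Total = 450 + 200 + 200 + 200 + 200 + 100 + 50 + 50 = 1450 kg.
Lower bound: ⌈1450/550⌉ = 3 vans.
A packing using 3 vans:
  van 1: 450 + 100 = 550
  van 2: 200 + 200 + 50 + 50 = 500
  van 3: 200 + 200 = 400
This matches the lower bound, so 3 is optimal.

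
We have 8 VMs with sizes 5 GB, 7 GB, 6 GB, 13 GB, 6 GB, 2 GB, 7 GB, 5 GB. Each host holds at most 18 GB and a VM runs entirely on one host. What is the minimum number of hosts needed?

Total = 13 + 7 + 7 + 6 + 6 + 5 + 5 + 2 = 51 GB.
Lower bound: ⌈51/18⌉ = 3 hosts.
A packing using 3 hosts:
  host 1: 13 + 5 = 18
  host 2: 7 + 7 + 2 = 16
  host 3: 6 + 6 + 5 = 17
This matches the lower bound, so 3 is optimal.

3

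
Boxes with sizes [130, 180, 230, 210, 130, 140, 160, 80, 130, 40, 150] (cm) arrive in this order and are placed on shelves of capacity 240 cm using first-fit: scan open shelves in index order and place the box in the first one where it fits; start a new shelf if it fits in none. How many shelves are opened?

  130 → shelf 1 (new)  [load 130/240]
  180 → shelf 2 (new)  [load 180/240]
  230 → shelf 3 (new)  [load 230/240]
  210 → shelf 4 (new)  [load 210/240]
  130 → shelf 5 (new)  [load 130/240]
  140 → shelf 6 (new)  [load 140/240]
  160 → shelf 7 (new)  [load 160/240]
  80 → shelf 1  [load 210/240]
  130 → shelf 8 (new)  [load 130/240]
  40 → shelf 2  [load 220/240]
  150 → shelf 9 (new)  [load 150/240]
9 shelves opened.

9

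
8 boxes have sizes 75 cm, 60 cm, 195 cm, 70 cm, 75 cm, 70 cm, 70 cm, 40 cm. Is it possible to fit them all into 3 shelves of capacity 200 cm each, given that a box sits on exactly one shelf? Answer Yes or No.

Total = 655 cm; ⌈655/200⌉ = 4.
At least 4 shelves are required, but only 3 are allowed.

No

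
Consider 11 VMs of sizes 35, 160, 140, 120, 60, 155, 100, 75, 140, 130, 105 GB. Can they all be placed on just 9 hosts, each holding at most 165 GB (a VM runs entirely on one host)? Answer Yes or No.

Yes

A valid assignment using 9 hosts:
  host 1: 160 = 160
  host 2: 155 = 155
  host 3: 140 = 140
  host 4: 140 = 140
  host 5: 130 + 35 = 165
  host 6: 120 = 120
  host 7: 105 + 60 = 165
  host 8: 100 = 100
  host 9: 75 = 75
Every load is within 165 GB, so 9 hosts suffice.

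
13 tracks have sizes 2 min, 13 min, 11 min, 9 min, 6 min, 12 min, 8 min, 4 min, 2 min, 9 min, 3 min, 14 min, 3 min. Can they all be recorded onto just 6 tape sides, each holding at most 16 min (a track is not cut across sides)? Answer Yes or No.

Total = 96 min; ⌈96/16⌉ = 6.
The bound of 6 does not rule out 6, but exhaustive search shows no assignment into 6 tape sides of capacity 16 min exists — the minimum is 7.

No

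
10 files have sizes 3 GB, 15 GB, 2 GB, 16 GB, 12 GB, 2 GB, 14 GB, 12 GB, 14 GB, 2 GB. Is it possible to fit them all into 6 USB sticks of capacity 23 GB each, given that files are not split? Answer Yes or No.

Yes

A valid assignment using 6 USB sticks:
  USB stick 1: 16 + 3 + 2 + 2 = 23
  USB stick 2: 15 + 2 = 17
  USB stick 3: 14 = 14
  USB stick 4: 14 = 14
  USB stick 5: 12 = 12
  USB stick 6: 12 = 12
Every load is within 23 GB, so 6 USB sticks suffice.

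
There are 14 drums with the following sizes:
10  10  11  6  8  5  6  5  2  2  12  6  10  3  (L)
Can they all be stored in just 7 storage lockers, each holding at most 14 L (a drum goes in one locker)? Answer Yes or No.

No

Total = 96 L; ⌈96/14⌉ = 7.
The bound of 7 does not rule out 7, but exhaustive search shows no assignment into 7 storage lockers of capacity 14 L exists — the minimum is 8.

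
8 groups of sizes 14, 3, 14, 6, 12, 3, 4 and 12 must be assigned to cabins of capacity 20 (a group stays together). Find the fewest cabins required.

4

Total = 14 + 14 + 12 + 12 + 6 + 4 + 3 + 3 = 68.
Lower bound: ⌈68/20⌉ = 4 cabins.
A packing using 4 cabins:
  cabin 1: 14 + 6 = 20
  cabin 2: 14 + 4 = 18
  cabin 3: 12 + 3 + 3 = 18
  cabin 4: 12 = 12
This matches the lower bound, so 4 is optimal.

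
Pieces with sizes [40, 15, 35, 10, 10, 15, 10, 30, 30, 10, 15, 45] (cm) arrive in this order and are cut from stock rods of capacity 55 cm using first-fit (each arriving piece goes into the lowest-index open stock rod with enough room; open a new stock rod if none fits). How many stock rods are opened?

  40 → stock rod 1 (new)  [load 40/55]
  15 → stock rod 1  [load 55/55]
  35 → stock rod 2 (new)  [load 35/55]
  10 → stock rod 2  [load 45/55]
  10 → stock rod 2  [load 55/55]
  15 → stock rod 3 (new)  [load 15/55]
  10 → stock rod 3  [load 25/55]
  30 → stock rod 3  [load 55/55]
  30 → stock rod 4 (new)  [load 30/55]
  10 → stock rod 4  [load 40/55]
  15 → stock rod 4  [load 55/55]
  45 → stock rod 5 (new)  [load 45/55]
5 stock rods opened.

5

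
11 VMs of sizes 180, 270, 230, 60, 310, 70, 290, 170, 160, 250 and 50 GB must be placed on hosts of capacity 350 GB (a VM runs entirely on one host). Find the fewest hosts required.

Total = 310 + 290 + 270 + 250 + 230 + 180 + 170 + 160 + 70 + 60 + 50 = 2040 GB.
Lower bound: ⌈2040/350⌉ = 6 hosts.
A packing using 7 hosts:
  host 1: 310 = 310
  host 2: 290 + 60 = 350
  host 3: 270 + 70 = 340
  host 4: 250 + 50 = 300
  host 5: 230 = 230
  host 6: 180 + 170 = 350
  host 7: 160 = 160
No arrangement into 6 hosts stays within capacity, so 7 is optimal.

7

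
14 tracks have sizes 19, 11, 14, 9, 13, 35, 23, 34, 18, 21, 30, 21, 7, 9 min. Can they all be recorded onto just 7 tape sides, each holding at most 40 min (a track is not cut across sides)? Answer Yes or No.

Yes

A valid assignment using 7 tape sides:
  side 1: 35 = 35
  side 2: 34 = 34
  side 3: 30 + 9 = 39
  side 4: 23 + 14 = 37
  side 5: 21 + 19 = 40
  side 6: 21 + 18 = 39
  side 7: 13 + 11 + 9 + 7 = 40
Every load is within 40 min, so 7 tape sides suffice.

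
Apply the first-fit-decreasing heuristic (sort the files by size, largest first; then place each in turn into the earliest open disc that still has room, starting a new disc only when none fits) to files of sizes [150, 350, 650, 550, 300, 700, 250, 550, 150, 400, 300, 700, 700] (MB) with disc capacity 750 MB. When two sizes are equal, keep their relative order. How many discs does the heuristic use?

Sorted descending: 700, 700, 700, 650, 550, 550, 400, 350, 300, 300, 250, 150, 150.
  700 → disc 1 (new)  [load 700/750]
  700 → disc 2 (new)  [load 700/750]
  700 → disc 3 (new)  [load 700/750]
  650 → disc 4 (new)  [load 650/750]
  550 → disc 5 (new)  [load 550/750]
  550 → disc 6 (new)  [load 550/750]
  400 → disc 7 (new)  [load 400/750]
  350 → disc 7  [load 750/750]
  300 → disc 8 (new)  [load 300/750]
  300 → disc 8  [load 600/750]
  250 → disc 9 (new)  [load 250/750]
  150 → disc 5  [load 700/750]
  150 → disc 6  [load 700/750]
9 discs opened.

9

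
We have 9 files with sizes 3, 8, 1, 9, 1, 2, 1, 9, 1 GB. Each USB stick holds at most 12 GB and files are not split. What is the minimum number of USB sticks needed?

3

Total = 9 + 9 + 8 + 3 + 2 + 1 + 1 + 1 + 1 = 35 GB.
Lower bound: ⌈35/12⌉ = 3 USB sticks.
A packing using 3 USB sticks:
  USB stick 1: 9 + 3 = 12
  USB stick 2: 9 + 2 + 1 = 12
  USB stick 3: 8 + 1 + 1 + 1 = 11
This matches the lower bound, so 3 is optimal.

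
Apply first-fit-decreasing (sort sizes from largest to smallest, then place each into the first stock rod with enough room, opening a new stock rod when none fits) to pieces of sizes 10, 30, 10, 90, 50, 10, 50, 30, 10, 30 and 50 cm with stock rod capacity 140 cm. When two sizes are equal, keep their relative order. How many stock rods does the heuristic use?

Sorted descending: 90, 50, 50, 50, 30, 30, 30, 10, 10, 10, 10.
  90 → stock rod 1 (new)  [load 90/140]
  50 → stock rod 1  [load 140/140]
  50 → stock rod 2 (new)  [load 50/140]
  50 → stock rod 2  [load 100/140]
  30 → stock rod 2  [load 130/140]
  30 → stock rod 3 (new)  [load 30/140]
  30 → stock rod 3  [load 60/140]
  10 → stock rod 2  [load 140/140]
  10 → stock rod 3  [load 70/140]
  10 → stock rod 3  [load 80/140]
  10 → stock rod 3  [load 90/140]
3 stock rods opened.

3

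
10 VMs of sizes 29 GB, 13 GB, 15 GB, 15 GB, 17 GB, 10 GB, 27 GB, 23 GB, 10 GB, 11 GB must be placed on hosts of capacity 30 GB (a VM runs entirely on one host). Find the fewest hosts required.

Total = 29 + 27 + 23 + 17 + 15 + 15 + 13 + 11 + 10 + 10 = 170 GB.
Lower bound: ⌈170/30⌉ = 6 hosts.
A packing using 7 hosts:
  host 1: 29 = 29
  host 2: 27 = 27
  host 3: 23 = 23
  host 4: 17 + 13 = 30
  host 5: 15 + 15 = 30
  host 6: 11 + 10 = 21
  host 7: 10 = 10
No arrangement into 6 hosts stays within capacity, so 7 is optimal.

7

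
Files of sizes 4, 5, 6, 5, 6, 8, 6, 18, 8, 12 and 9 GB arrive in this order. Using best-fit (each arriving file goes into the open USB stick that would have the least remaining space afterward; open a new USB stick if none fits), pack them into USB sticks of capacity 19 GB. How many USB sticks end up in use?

6

  4 → USB stick 1 (new)  [load 4/19]
  5 → USB stick 1  [load 9/19]
  6 → USB stick 1  [load 15/19]
  5 → USB stick 2 (new)  [load 5/19]
  6 → USB stick 2  [load 11/19]
  8 → USB stick 2  [load 19/19]
  6 → USB stick 3 (new)  [load 6/19]
  18 → USB stick 4 (new)  [load 18/19]
  8 → USB stick 3  [load 14/19]
  12 → USB stick 5 (new)  [load 12/19]
  9 → USB stick 6 (new)  [load 9/19]
6 USB sticks opened.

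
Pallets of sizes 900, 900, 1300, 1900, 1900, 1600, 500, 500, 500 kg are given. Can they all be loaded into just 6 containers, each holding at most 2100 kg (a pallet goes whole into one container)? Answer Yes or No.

Yes

A valid assignment using 6 containers:
  container 1: 1900 = 1900
  container 2: 1900 = 1900
  container 3: 1600 + 500 = 2100
  container 4: 1300 + 500 = 1800
  container 5: 900 + 900 = 1800
  container 6: 500 = 500
Every load is within 2100 kg, so 6 containers suffice.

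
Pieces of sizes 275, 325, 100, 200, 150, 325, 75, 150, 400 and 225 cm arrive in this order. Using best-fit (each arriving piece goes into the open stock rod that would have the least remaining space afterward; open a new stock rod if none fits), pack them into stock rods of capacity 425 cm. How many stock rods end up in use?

  275 → stock rod 1 (new)  [load 275/425]
  325 → stock rod 2 (new)  [load 325/425]
  100 → stock rod 2  [load 425/425]
  200 → stock rod 3 (new)  [load 200/425]
  150 → stock rod 1  [load 425/425]
  325 → stock rod 4 (new)  [load 325/425]
  75 → stock rod 4  [load 400/425]
  150 → stock rod 3  [load 350/425]
  400 → stock rod 5 (new)  [load 400/425]
  225 → stock rod 6 (new)  [load 225/425]
6 stock rods opened.

6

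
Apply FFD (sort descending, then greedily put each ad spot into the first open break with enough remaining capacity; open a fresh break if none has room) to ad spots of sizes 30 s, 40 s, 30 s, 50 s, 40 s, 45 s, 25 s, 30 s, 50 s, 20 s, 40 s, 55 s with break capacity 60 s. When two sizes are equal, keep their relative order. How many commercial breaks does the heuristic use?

Sorted descending: 55, 50, 50, 45, 40, 40, 40, 30, 30, 30, 25, 20.
  55 → break 1 (new)  [load 55/60]
  50 → break 2 (new)  [load 50/60]
  50 → break 3 (new)  [load 50/60]
  45 → break 4 (new)  [load 45/60]
  40 → break 5 (new)  [load 40/60]
  40 → break 6 (new)  [load 40/60]
  40 → break 7 (new)  [load 40/60]
  30 → break 8 (new)  [load 30/60]
  30 → break 8  [load 60/60]
  30 → break 9 (new)  [load 30/60]
  25 → break 9  [load 55/60]
  20 → break 5  [load 60/60]
9 commercial breaks opened.

9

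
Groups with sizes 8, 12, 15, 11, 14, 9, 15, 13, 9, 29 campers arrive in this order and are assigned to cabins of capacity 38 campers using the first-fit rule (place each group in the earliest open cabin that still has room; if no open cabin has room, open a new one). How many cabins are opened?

  8 → cabin 1 (new)  [load 8/38]
  12 → cabin 1  [load 20/38]
  15 → cabin 1  [load 35/38]
  11 → cabin 2 (new)  [load 11/38]
  14 → cabin 2  [load 25/38]
  9 → cabin 2  [load 34/38]
  15 → cabin 3 (new)  [load 15/38]
  13 → cabin 3  [load 28/38]
  9 → cabin 3  [load 37/38]
  29 → cabin 4 (new)  [load 29/38]
4 cabins opened.

4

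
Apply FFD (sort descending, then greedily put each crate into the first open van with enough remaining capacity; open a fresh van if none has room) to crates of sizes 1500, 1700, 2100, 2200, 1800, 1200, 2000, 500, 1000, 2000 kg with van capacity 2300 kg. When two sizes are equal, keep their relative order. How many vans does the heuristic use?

8

Sorted descending: 2200, 2100, 2000, 2000, 1800, 1700, 1500, 1200, 1000, 500.
  2200 → van 1 (new)  [load 2200/2300]
  2100 → van 2 (new)  [load 2100/2300]
  2000 → van 3 (new)  [load 2000/2300]
  2000 → van 4 (new)  [load 2000/2300]
  1800 → van 5 (new)  [load 1800/2300]
  1700 → van 6 (new)  [load 1700/2300]
  1500 → van 7 (new)  [load 1500/2300]
  1200 → van 8 (new)  [load 1200/2300]
  1000 → van 8  [load 2200/2300]
  500 → van 5  [load 2300/2300]
8 vans opened.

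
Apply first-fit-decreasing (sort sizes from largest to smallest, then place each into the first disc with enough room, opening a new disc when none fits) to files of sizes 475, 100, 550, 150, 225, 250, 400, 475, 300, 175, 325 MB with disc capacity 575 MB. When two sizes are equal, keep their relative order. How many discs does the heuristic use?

Sorted descending: 550, 475, 475, 400, 325, 300, 250, 225, 175, 150, 100.
  550 → disc 1 (new)  [load 550/575]
  475 → disc 2 (new)  [load 475/575]
  475 → disc 3 (new)  [load 475/575]
  400 → disc 4 (new)  [load 400/575]
  325 → disc 5 (new)  [load 325/575]
  300 → disc 6 (new)  [load 300/575]
  250 → disc 5  [load 575/575]
  225 → disc 6  [load 525/575]
  175 → disc 4  [load 575/575]
  150 → disc 7 (new)  [load 150/575]
  100 → disc 2  [load 575/575]
7 discs opened.

7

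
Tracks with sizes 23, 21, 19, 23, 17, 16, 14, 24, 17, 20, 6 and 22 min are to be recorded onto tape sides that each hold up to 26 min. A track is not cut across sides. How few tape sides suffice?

11

Total = 24 + 23 + 23 + 22 + 21 + 20 + 19 + 17 + 17 + 16 + 14 + 6 = 222 min.
Lower bound: ⌈222/26⌉ = 9 tape sides.
Also, 11 tracks each exceed 13 min, and no two of those can share a side, so at least 11 tape sides are needed.
A packing using 11 tape sides:
  side 1: 24 = 24
  side 2: 23 = 23
  side 3: 23 = 23
  side 4: 22 = 22
  side 5: 21 = 21
  side 6: 20 + 6 = 26
  side 7: 19 = 19
  side 8: 17 = 17
  side 9: 17 = 17
  side 10: 16 = 16
  side 11: 14 = 14
This matches the lower bound, so 11 is optimal.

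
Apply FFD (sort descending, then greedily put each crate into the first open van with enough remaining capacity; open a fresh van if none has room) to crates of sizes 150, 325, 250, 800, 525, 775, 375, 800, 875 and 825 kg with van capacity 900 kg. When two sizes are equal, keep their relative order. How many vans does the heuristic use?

7

Sorted descending: 875, 825, 800, 800, 775, 525, 375, 325, 250, 150.
  875 → van 1 (new)  [load 875/900]
  825 → van 2 (new)  [load 825/900]
  800 → van 3 (new)  [load 800/900]
  800 → van 4 (new)  [load 800/900]
  775 → van 5 (new)  [load 775/900]
  525 → van 6 (new)  [load 525/900]
  375 → van 6  [load 900/900]
  325 → van 7 (new)  [load 325/900]
  250 → van 7  [load 575/900]
  150 → van 7  [load 725/900]
7 vans opened.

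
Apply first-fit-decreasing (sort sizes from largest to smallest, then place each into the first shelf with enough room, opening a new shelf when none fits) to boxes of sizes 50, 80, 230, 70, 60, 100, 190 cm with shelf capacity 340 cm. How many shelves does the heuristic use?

Sorted descending: 230, 190, 100, 80, 70, 60, 50.
  230 → shelf 1 (new)  [load 230/340]
  190 → shelf 2 (new)  [load 190/340]
  100 → shelf 1  [load 330/340]
  80 → shelf 2  [load 270/340]
  70 → shelf 2  [load 340/340]
  60 → shelf 3 (new)  [load 60/340]
  50 → shelf 3  [load 110/340]
3 shelves opened.

3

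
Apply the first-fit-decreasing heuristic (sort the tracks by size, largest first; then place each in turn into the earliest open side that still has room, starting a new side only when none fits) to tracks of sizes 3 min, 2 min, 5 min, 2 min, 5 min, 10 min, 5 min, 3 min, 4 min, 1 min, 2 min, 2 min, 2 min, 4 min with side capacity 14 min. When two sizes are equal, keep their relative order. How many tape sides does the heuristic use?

4

Sorted descending: 10, 5, 5, 5, 4, 4, 3, 3, 2, 2, 2, 2, 2, 1.
  10 → side 1 (new)  [load 10/14]
  5 → side 2 (new)  [load 5/14]
  5 → side 2  [load 10/14]
  5 → side 3 (new)  [load 5/14]
  4 → side 1  [load 14/14]
  4 → side 2  [load 14/14]
  3 → side 3  [load 8/14]
  3 → side 3  [load 11/14]
  2 → side 3  [load 13/14]
  2 → side 4 (new)  [load 2/14]
  2 → side 4  [load 4/14]
  2 → side 4  [load 6/14]
  2 → side 4  [load 8/14]
  1 → side 3  [load 14/14]
4 tape sides opened.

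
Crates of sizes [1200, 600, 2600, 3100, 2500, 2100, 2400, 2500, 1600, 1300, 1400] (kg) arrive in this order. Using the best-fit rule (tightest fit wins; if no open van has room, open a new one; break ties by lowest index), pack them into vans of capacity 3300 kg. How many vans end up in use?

8

  1200 → van 1 (new)  [load 1200/3300]
  600 → van 1  [load 1800/3300]
  2600 → van 2 (new)  [load 2600/3300]
  3100 → van 3 (new)  [load 3100/3300]
  2500 → van 4 (new)  [load 2500/3300]
  2100 → van 5 (new)  [load 2100/3300]
  2400 → van 6 (new)  [load 2400/3300]
  2500 → van 7 (new)  [load 2500/3300]
  1600 → van 8 (new)  [load 1600/3300]
  1300 → van 1  [load 3100/3300]
  1400 → van 8  [load 3000/3300]
8 vans opened.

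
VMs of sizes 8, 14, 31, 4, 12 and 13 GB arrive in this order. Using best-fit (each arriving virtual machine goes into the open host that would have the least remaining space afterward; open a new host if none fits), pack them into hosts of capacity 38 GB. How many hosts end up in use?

3

  8 → host 1 (new)  [load 8/38]
  14 → host 1  [load 22/38]
  31 → host 2 (new)  [load 31/38]
  4 → host 2  [load 35/38]
  12 → host 1  [load 34/38]
  13 → host 3 (new)  [load 13/38]
3 hosts opened.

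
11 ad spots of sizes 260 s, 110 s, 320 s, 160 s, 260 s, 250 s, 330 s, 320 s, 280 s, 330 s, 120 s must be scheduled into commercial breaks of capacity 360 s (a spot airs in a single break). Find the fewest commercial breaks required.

9

Total = 330 + 330 + 320 + 320 + 280 + 260 + 260 + 250 + 160 + 120 + 110 = 2740 s.
Lower bound: ⌈2740/360⌉ = 8 commercial breaks.
A packing using 9 commercial breaks:
  break 1: 330 = 330
  break 2: 330 = 330
  break 3: 320 = 320
  break 4: 320 = 320
  break 5: 280 = 280
  break 6: 260 = 260
  break 7: 260 = 260
  break 8: 250 + 110 = 360
  break 9: 160 + 120 = 280
No arrangement into 8 commercial breaks stays within capacity, so 9 is optimal.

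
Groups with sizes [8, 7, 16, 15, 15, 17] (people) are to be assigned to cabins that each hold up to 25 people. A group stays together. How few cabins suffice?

4

Total = 17 + 16 + 15 + 15 + 8 + 7 = 78 people.
Lower bound: ⌈78/25⌉ = 4 cabins.
A packing using 4 cabins:
  cabin 1: 17 + 8 = 25
  cabin 2: 16 + 7 = 23
  cabin 3: 15 = 15
  cabin 4: 15 = 15
This matches the lower bound, so 4 is optimal.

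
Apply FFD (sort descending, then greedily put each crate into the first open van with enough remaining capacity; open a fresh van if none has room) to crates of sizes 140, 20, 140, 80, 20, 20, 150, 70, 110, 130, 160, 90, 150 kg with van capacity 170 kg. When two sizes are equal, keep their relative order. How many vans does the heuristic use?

9

Sorted descending: 160, 150, 150, 140, 140, 130, 110, 90, 80, 70, 20, 20, 20.
  160 → van 1 (new)  [load 160/170]
  150 → van 2 (new)  [load 150/170]
  150 → van 3 (new)  [load 150/170]
  140 → van 4 (new)  [load 140/170]
  140 → van 5 (new)  [load 140/170]
  130 → van 6 (new)  [load 130/170]
  110 → van 7 (new)  [load 110/170]
  90 → van 8 (new)  [load 90/170]
  80 → van 8  [load 170/170]
  70 → van 9 (new)  [load 70/170]
  20 → van 2  [load 170/170]
  20 → van 3  [load 170/170]
  20 → van 4  [load 160/170]
9 vans opened.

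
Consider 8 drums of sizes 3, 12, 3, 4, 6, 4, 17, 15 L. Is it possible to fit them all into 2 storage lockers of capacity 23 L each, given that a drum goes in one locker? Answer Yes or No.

Total = 64 L; ⌈64/23⌉ = 3.
At least 3 storage lockers are required, but only 2 are allowed.

No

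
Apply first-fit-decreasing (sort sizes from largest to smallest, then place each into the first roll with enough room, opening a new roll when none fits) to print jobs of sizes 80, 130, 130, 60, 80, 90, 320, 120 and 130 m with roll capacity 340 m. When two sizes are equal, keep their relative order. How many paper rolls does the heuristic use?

Sorted descending: 320, 130, 130, 130, 120, 90, 80, 80, 60.
  320 → roll 1 (new)  [load 320/340]
  130 → roll 2 (new)  [load 130/340]
  130 → roll 2  [load 260/340]
  130 → roll 3 (new)  [load 130/340]
  120 → roll 3  [load 250/340]
  90 → roll 3  [load 340/340]
  80 → roll 2  [load 340/340]
  80 → roll 4 (new)  [load 80/340]
  60 → roll 4  [load 140/340]
4 paper rolls opened.

4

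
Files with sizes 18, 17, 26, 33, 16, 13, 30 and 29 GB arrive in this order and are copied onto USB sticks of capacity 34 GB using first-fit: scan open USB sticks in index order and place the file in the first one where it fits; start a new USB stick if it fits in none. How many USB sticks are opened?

6

  18 → USB stick 1 (new)  [load 18/34]
  17 → USB stick 2 (new)  [load 17/34]
  26 → USB stick 3 (new)  [load 26/34]
  33 → USB stick 4 (new)  [load 33/34]
  16 → USB stick 1  [load 34/34]
  13 → USB stick 2  [load 30/34]
  30 → USB stick 5 (new)  [load 30/34]
  29 → USB stick 6 (new)  [load 29/34]
6 USB sticks opened.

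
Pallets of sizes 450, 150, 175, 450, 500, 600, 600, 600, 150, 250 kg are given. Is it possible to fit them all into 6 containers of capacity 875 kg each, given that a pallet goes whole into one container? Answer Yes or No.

Yes

A valid assignment using 6 containers:
  container 1: 600 + 250 = 850
  container 2: 600 + 175 = 775
  container 3: 600 + 150 = 750
  container 4: 500 + 150 = 650
  container 5: 450 = 450
  container 6: 450 = 450
Every load is within 875 kg, so 6 containers suffice.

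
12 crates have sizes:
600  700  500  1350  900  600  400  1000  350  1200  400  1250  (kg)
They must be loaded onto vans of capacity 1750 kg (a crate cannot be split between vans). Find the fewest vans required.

Total = 1350 + 1250 + 1200 + 1000 + 900 + 700 + 600 + 600 + 500 + 400 + 400 + 350 = 9250 kg.
Lower bound: ⌈9250/1750⌉ = 6 vans.
A packing using 6 vans:
  van 1: 1350 + 400 = 1750
  van 2: 1250 + 500 = 1750
  van 3: 1200 + 400 = 1600
  van 4: 1000 + 700 = 1700
  van 5: 900 + 600 = 1500
  van 6: 600 + 350 = 950
This matches the lower bound, so 6 is optimal.

6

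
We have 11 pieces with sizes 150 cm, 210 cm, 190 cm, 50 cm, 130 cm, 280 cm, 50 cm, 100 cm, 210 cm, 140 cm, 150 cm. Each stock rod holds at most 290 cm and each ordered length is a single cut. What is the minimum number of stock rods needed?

6

Total = 280 + 210 + 210 + 190 + 150 + 150 + 140 + 130 + 100 + 50 + 50 = 1660 cm.
Lower bound: ⌈1660/290⌉ = 6 stock rods.
A packing using 6 stock rods:
  stock rod 1: 280 = 280
  stock rod 2: 210 + 50 = 260
  stock rod 3: 210 + 50 = 260
  stock rod 4: 190 + 100 = 290
  stock rod 5: 150 + 140 = 290
  stock rod 6: 150 + 130 = 280
This matches the lower bound, so 6 is optimal.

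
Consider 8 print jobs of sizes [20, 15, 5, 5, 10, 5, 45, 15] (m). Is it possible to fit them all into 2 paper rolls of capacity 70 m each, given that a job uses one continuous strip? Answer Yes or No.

Yes

A valid assignment using 2 paper rolls:
  roll 1: 45 + 20 + 5 = 70
  roll 2: 15 + 15 + 10 + 5 + 5 = 50
Every load is within 70 m, so 2 paper rolls suffice.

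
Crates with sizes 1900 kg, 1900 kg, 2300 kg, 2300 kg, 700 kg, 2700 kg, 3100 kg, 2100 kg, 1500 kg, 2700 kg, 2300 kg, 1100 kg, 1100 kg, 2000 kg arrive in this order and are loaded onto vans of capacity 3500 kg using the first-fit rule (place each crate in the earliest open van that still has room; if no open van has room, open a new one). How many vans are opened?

  1900 → van 1 (new)  [load 1900/3500]
  1900 → van 2 (new)  [load 1900/3500]
  2300 → van 3 (new)  [load 2300/3500]
  2300 → van 4 (new)  [load 2300/3500]
  700 → van 1  [load 2600/3500]
  2700 → van 5 (new)  [load 2700/3500]
  3100 → van 6 (new)  [load 3100/3500]
  2100 → van 7 (new)  [load 2100/3500]
  1500 → van 2  [load 3400/3500]
  2700 → van 8 (new)  [load 2700/3500]
  2300 → van 9 (new)  [load 2300/3500]
  1100 → van 3  [load 3400/3500]
  1100 → van 4  [load 3400/3500]
  2000 → van 10 (new)  [load 2000/3500]
10 vans opened.

10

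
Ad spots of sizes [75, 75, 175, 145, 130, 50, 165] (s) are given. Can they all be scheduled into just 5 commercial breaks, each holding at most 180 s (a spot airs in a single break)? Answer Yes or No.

Yes

A valid assignment using 5 commercial breaks:
  break 1: 175 = 175
  break 2: 165 = 165
  break 3: 145 = 145
  break 4: 130 + 50 = 180
  break 5: 75 + 75 = 150
Every load is within 180 s, so 5 commercial breaks suffice.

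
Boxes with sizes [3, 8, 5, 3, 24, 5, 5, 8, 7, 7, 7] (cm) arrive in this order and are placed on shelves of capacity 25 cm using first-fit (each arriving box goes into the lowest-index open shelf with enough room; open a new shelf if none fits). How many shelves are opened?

4

  3 → shelf 1 (new)  [load 3/25]
  8 → shelf 1  [load 11/25]
  5 → shelf 1  [load 16/25]
  3 → shelf 1  [load 19/25]
  24 → shelf 2 (new)  [load 24/25]
  5 → shelf 1  [load 24/25]
  5 → shelf 3 (new)  [load 5/25]
  8 → shelf 3  [load 13/25]
  7 → shelf 3  [load 20/25]
  7 → shelf 4 (new)  [load 7/25]
  7 → shelf 4  [load 14/25]
4 shelves opened.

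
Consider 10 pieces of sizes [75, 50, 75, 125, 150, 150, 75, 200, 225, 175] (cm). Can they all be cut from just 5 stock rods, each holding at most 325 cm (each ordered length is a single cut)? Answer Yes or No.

A valid assignment using 5 stock rods:
  stock rod 1: 225 + 75 = 300
  stock rod 2: 200 + 125 = 325
  stock rod 3: 175 + 150 = 325
  stock rod 4: 150 + 75 + 75 = 300
  stock rod 5: 50 = 50
Every load is within 325 cm, so 5 stock rods suffice.

Yes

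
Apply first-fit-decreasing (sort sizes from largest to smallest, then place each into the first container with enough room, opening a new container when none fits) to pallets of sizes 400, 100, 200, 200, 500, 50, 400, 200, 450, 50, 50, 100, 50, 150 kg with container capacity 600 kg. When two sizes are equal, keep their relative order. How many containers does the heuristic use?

Sorted descending: 500, 450, 400, 400, 200, 200, 200, 150, 100, 100, 50, 50, 50, 50.
  500 → container 1 (new)  [load 500/600]
  450 → container 2 (new)  [load 450/600]
  400 → container 3 (new)  [load 400/600]
  400 → container 4 (new)  [load 400/600]
  200 → container 3  [load 600/600]
  200 → container 4  [load 600/600]
  200 → container 5 (new)  [load 200/600]
  150 → container 2  [load 600/600]
  100 → container 1  [load 600/600]
  100 → container 5  [load 300/600]
  50 → container 5  [load 350/600]
  50 → container 5  [load 400/600]
  50 → container 5  [load 450/600]
  50 → container 5  [load 500/600]
5 containers opened.

5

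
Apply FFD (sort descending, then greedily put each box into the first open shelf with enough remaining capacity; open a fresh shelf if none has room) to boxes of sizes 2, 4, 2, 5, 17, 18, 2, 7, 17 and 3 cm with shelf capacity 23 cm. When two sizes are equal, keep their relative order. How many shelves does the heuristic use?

4

Sorted descending: 18, 17, 17, 7, 5, 4, 3, 2, 2, 2.
  18 → shelf 1 (new)  [load 18/23]
  17 → shelf 2 (new)  [load 17/23]
  17 → shelf 3 (new)  [load 17/23]
  7 → shelf 4 (new)  [load 7/23]
  5 → shelf 1  [load 23/23]
  4 → shelf 2  [load 21/23]
  3 → shelf 3  [load 20/23]
  2 → shelf 2  [load 23/23]
  2 → shelf 3  [load 22/23]
  2 → shelf 4  [load 9/23]
4 shelves opened.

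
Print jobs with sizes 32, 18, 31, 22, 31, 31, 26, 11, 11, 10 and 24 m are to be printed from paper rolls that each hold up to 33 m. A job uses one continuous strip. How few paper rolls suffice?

9

Total = 32 + 31 + 31 + 31 + 26 + 24 + 22 + 18 + 11 + 11 + 10 = 247 m.
Lower bound: ⌈247/33⌉ = 8 paper rolls.
A packing using 9 paper rolls:
  roll 1: 32 = 32
  roll 2: 31 = 31
  roll 3: 31 = 31
  roll 4: 31 = 31
  roll 5: 26 = 26
  roll 6: 24 = 24
  roll 7: 22 + 11 = 33
  roll 8: 18 + 11 = 29
  roll 9: 10 = 10
No arrangement into 8 paper rolls stays within capacity, so 9 is optimal.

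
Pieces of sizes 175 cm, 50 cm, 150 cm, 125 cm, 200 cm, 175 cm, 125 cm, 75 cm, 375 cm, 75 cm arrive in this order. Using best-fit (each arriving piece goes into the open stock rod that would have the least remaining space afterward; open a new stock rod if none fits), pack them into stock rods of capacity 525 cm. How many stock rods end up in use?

3

  175 → stock rod 1 (new)  [load 175/525]
  50 → stock rod 1  [load 225/525]
  150 → stock rod 1  [load 375/525]
  125 → stock rod 1  [load 500/525]
  200 → stock rod 2 (new)  [load 200/525]
  175 → stock rod 2  [load 375/525]
  125 → stock rod 2  [load 500/525]
  75 → stock rod 3 (new)  [load 75/525]
  375 → stock rod 3  [load 450/525]
  75 → stock rod 3  [load 525/525]
3 stock rods opened.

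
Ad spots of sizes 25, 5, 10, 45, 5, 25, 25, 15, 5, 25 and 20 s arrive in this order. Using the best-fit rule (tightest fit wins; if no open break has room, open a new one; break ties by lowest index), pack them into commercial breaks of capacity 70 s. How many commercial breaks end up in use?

3

  25 → break 1 (new)  [load 25/70]
  5 → break 1  [load 30/70]
  10 → break 1  [load 40/70]
  45 → break 2 (new)  [load 45/70]
  5 → break 2  [load 50/70]
  25 → break 1  [load 65/70]
  25 → break 3 (new)  [load 25/70]
  15 → break 2  [load 65/70]
  5 → break 1  [load 70/70]
  25 → break 3  [load 50/70]
  20 → break 3  [load 70/70]
3 commercial breaks opened.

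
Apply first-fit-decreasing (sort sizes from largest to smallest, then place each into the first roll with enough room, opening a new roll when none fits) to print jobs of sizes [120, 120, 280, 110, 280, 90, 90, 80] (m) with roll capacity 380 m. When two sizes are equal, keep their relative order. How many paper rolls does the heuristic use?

Sorted descending: 280, 280, 120, 120, 110, 90, 90, 80.
  280 → roll 1 (new)  [load 280/380]
  280 → roll 2 (new)  [load 280/380]
  120 → roll 3 (new)  [load 120/380]
  120 → roll 3  [load 240/380]
  110 → roll 3  [load 350/380]
  90 → roll 1  [load 370/380]
  90 → roll 2  [load 370/380]
  80 → roll 4 (new)  [load 80/380]
4 paper rolls opened.

4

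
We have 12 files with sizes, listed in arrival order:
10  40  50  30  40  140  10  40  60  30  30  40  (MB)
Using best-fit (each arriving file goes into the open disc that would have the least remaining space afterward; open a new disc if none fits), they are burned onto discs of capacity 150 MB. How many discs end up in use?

  10 → disc 1 (new)  [load 10/150]
  40 → disc 1  [load 50/150]
  50 → disc 1  [load 100/150]
  30 → disc 1  [load 130/150]
  40 → disc 2 (new)  [load 40/150]
  140 → disc 3 (new)  [load 140/150]
  10 → disc 3  [load 150/150]
  40 → disc 2  [load 80/150]
  60 → disc 2  [load 140/150]
  30 → disc 4 (new)  [load 30/150]
  30 → disc 4  [load 60/150]
  40 → disc 4  [load 100/150]
4 discs opened.

4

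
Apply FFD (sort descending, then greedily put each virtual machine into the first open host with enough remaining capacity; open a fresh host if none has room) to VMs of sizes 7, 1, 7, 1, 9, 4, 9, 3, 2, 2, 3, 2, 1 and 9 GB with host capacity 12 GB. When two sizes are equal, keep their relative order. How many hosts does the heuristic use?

5

Sorted descending: 9, 9, 9, 7, 7, 4, 3, 3, 2, 2, 2, 1, 1, 1.
  9 → host 1 (new)  [load 9/12]
  9 → host 2 (new)  [load 9/12]
  9 → host 3 (new)  [load 9/12]
  7 → host 4 (new)  [load 7/12]
  7 → host 5 (new)  [load 7/12]
  4 → host 4  [load 11/12]
  3 → host 1  [load 12/12]
  3 → host 2  [load 12/12]
  2 → host 3  [load 11/12]
  2 → host 5  [load 9/12]
  2 → host 5  [load 11/12]
  1 → host 3  [load 12/12]
  1 → host 4  [load 12/12]
  1 → host 5  [load 12/12]
5 hosts opened.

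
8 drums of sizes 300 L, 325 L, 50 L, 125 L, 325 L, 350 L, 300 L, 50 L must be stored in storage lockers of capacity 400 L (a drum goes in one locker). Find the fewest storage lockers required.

6

Total = 350 + 325 + 325 + 300 + 300 + 125 + 50 + 50 = 1825 L.
Lower bound: ⌈1825/400⌉ = 5 storage lockers.
A packing using 6 storage lockers:
  locker 1: 350 + 50 = 400
  locker 2: 325 + 50 = 375
  locker 3: 325 = 325
  locker 4: 300 = 300
  locker 5: 300 = 300
  locker 6: 125 = 125
No arrangement into 5 storage lockers stays within capacity, so 6 is optimal.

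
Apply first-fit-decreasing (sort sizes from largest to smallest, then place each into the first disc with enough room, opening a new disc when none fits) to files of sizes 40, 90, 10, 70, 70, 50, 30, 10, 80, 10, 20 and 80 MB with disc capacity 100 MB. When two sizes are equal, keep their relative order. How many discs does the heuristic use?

Sorted descending: 90, 80, 80, 70, 70, 50, 40, 30, 20, 10, 10, 10.
  90 → disc 1 (new)  [load 90/100]
  80 → disc 2 (new)  [load 80/100]
  80 → disc 3 (new)  [load 80/100]
  70 → disc 4 (new)  [load 70/100]
  70 → disc 5 (new)  [load 70/100]
  50 → disc 6 (new)  [load 50/100]
  40 → disc 6  [load 90/100]
  30 → disc 4  [load 100/100]
  20 → disc 2  [load 100/100]
  10 → disc 1  [load 100/100]
  10 → disc 3  [load 90/100]
  10 → disc 3  [load 100/100]
6 discs opened.

6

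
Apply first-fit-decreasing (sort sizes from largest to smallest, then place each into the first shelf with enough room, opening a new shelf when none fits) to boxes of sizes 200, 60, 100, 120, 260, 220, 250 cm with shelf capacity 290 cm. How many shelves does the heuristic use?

5

Sorted descending: 260, 250, 220, 200, 120, 100, 60.
  260 → shelf 1 (new)  [load 260/290]
  250 → shelf 2 (new)  [load 250/290]
  220 → shelf 3 (new)  [load 220/290]
  200 → shelf 4 (new)  [load 200/290]
  120 → shelf 5 (new)  [load 120/290]
  100 → shelf 5  [load 220/290]
  60 → shelf 3  [load 280/290]
5 shelves opened.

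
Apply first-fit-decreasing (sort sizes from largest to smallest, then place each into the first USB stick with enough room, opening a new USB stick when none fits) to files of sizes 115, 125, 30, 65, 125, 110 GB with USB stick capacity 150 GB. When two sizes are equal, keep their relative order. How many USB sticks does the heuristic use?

Sorted descending: 125, 125, 115, 110, 65, 30.
  125 → USB stick 1 (new)  [load 125/150]
  125 → USB stick 2 (new)  [load 125/150]
  115 → USB stick 3 (new)  [load 115/150]
  110 → USB stick 4 (new)  [load 110/150]
  65 → USB stick 5 (new)  [load 65/150]
  30 → USB stick 3  [load 145/150]
5 USB sticks opened.

5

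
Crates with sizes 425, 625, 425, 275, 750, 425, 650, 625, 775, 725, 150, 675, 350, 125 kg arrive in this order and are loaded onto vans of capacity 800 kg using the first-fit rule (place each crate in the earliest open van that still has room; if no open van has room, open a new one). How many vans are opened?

10

  425 → van 1 (new)  [load 425/800]
  625 → van 2 (new)  [load 625/800]
  425 → van 3 (new)  [load 425/800]
  275 → van 1  [load 700/800]
  750 → van 4 (new)  [load 750/800]
  425 → van 5 (new)  [load 425/800]
  650 → van 6 (new)  [load 650/800]
  625 → van 7 (new)  [load 625/800]
  775 → van 8 (new)  [load 775/800]
  725 → van 9 (new)  [load 725/800]
  150 → van 2  [load 775/800]
  675 → van 10 (new)  [load 675/800]
  350 → van 3  [load 775/800]
  125 → van 5  [load 550/800]
10 vans opened.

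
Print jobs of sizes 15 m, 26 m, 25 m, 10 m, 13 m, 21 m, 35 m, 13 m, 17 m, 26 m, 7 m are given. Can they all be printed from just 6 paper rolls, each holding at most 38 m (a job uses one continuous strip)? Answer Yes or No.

Yes

A valid assignment using 6 paper rolls:
  roll 1: 35 = 35
  roll 2: 26 + 10 = 36
  roll 3: 26 + 7 = 33
  roll 4: 25 + 13 = 38
  roll 5: 21 + 17 = 38
  roll 6: 15 + 13 = 28
Every load is within 38 m, so 6 paper rolls suffice.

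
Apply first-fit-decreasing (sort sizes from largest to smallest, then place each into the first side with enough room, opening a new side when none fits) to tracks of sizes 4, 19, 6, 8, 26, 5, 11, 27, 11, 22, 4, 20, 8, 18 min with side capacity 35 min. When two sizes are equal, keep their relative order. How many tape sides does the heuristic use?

6

Sorted descending: 27, 26, 22, 20, 19, 18, 11, 11, 8, 8, 6, 5, 4, 4.
  27 → side 1 (new)  [load 27/35]
  26 → side 2 (new)  [load 26/35]
  22 → side 3 (new)  [load 22/35]
  20 → side 4 (new)  [load 20/35]
  19 → side 5 (new)  [load 19/35]
  18 → side 6 (new)  [load 18/35]
  11 → side 3  [load 33/35]
  11 → side 4  [load 31/35]
  8 → side 1  [load 35/35]
  8 → side 2  [load 34/35]
  6 → side 5  [load 25/35]
  5 → side 5  [load 30/35]
  4 → side 4  [load 35/35]
  4 → side 5  [load 34/35]
6 tape sides opened.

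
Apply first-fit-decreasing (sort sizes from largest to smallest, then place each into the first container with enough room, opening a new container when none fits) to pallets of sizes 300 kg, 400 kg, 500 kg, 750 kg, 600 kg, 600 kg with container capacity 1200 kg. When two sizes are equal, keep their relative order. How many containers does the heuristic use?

3

Sorted descending: 750, 600, 600, 500, 400, 300.
  750 → container 1 (new)  [load 750/1200]
  600 → container 2 (new)  [load 600/1200]
  600 → container 2  [load 1200/1200]
  500 → container 3 (new)  [load 500/1200]
  400 → container 1  [load 1150/1200]
  300 → container 3  [load 800/1200]
3 containers opened.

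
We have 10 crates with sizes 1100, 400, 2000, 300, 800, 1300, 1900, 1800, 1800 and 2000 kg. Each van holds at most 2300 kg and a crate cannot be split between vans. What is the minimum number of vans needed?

Total = 2000 + 2000 + 1900 + 1800 + 1800 + 1300 + 1100 + 800 + 400 + 300 = 13400 kg.
Lower bound: ⌈13400/2300⌉ = 6 vans.
A packing using 7 vans:
  van 1: 2000 + 300 = 2300
  van 2: 2000 = 2000
  van 3: 1900 + 400 = 2300
  van 4: 1800 = 1800
  van 5: 1800 = 1800
  van 6: 1300 + 800 = 2100
  van 7: 1100 = 1100
No arrangement into 6 vans stays within capacity, so 7 is optimal.

7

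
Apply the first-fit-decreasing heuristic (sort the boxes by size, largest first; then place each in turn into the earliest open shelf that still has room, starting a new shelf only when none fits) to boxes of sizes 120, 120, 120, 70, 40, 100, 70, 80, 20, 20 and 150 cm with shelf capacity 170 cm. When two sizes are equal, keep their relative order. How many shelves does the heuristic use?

Sorted descending: 150, 120, 120, 120, 100, 80, 70, 70, 40, 20, 20.
  150 → shelf 1 (new)  [load 150/170]
  120 → shelf 2 (new)  [load 120/170]
  120 → shelf 3 (new)  [load 120/170]
  120 → shelf 4 (new)  [load 120/170]
  100 → shelf 5 (new)  [load 100/170]
  80 → shelf 6 (new)  [load 80/170]
  70 → shelf 5  [load 170/170]
  70 → shelf 6  [load 150/170]
  40 → shelf 2  [load 160/170]
  20 → shelf 1  [load 170/170]
  20 → shelf 3  [load 140/170]
6 shelves opened.

6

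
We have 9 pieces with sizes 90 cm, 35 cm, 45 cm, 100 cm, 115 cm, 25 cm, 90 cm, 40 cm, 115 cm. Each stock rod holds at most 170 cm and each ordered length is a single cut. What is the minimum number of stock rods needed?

5

Total = 115 + 115 + 100 + 90 + 90 + 45 + 40 + 35 + 25 = 655 cm.
Lower bound: ⌈655/170⌉ = 4 stock rods.
Also, 5 pieces each exceed 85 cm, and no two of those can share a stock rod, so at least 5 stock rods are needed.
A packing using 5 stock rods:
  stock rod 1: 115 + 45 = 160
  stock rod 2: 115 + 40 = 155
  stock rod 3: 100 + 35 + 25 = 160
  stock rod 4: 90 = 90
  stock rod 5: 90 = 90
This matches the lower bound, so 5 is optimal.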